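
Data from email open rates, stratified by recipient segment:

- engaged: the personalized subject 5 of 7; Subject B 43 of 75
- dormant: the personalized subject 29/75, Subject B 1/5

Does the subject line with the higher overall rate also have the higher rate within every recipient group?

Engaged: the personalized subject 5/7 = 71.4%, Subject B 43/75 = 57.3% → the personalized subject
Dormant: the personalized subject 29/75 = 38.7%, Subject B 1/5 = 20.0% → the personalized subject
Overall: the personalized subject 34/82 = 41.5%, Subject B 44/80 = 55.0% → Subject B
The personalized subject wins each recipient group but Subject B wins overall — the comparison reverses. The personalized subject's sends skew toward dormant, which has a lower base rate.

No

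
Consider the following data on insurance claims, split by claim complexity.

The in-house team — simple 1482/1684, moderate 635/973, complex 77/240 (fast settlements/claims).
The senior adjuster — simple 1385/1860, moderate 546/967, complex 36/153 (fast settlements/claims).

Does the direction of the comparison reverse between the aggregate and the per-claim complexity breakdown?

No

Simple: the in-house team 1482/1684 = 88.0%, the senior adjuster 1385/1860 = 74.5% → the in-house team
Moderate: the in-house team 635/973 = 65.3%, the senior adjuster 546/967 = 56.5% → the in-house team
Complex: the in-house team 77/240 = 32.1%, the senior adjuster 36/153 = 23.5% → the in-house team
Overall: the in-house team 2194/2897 = 75.7%, the senior adjuster 1967/2980 = 66.0% → the in-house team
The in-house team wins overall and in every claim group — no reversal.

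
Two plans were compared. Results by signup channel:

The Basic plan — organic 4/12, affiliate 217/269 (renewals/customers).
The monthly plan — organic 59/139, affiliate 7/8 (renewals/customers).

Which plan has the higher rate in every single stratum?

Organic: the Basic plan 4/12 = 33.3%, the monthly plan 59/139 = 42.4% → the monthly plan
Affiliate: the Basic plan 217/269 = 80.7%, the monthly plan 7/8 = 87.5% → the monthly plan
The monthly plan has the higher rate in both groups.

the monthly plan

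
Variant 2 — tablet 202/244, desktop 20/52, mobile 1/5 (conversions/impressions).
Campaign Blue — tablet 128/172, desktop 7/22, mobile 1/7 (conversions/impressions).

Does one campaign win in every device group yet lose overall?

No

Tablet: Variant 2 202/244 = 82.8%, Campaign Blue 128/172 = 74.4% → Variant 2
Desktop: Variant 2 20/52 = 38.5%, Campaign Blue 7/22 = 31.8% → Variant 2
Mobile: Variant 2 1/5 = 20.0%, Campaign Blue 1/7 = 14.3% → Variant 2
Overall: Variant 2 223/301 = 74.1%, Campaign Blue 136/201 = 67.7% → Variant 2
Variant 2 wins overall and in every device group — no reversal.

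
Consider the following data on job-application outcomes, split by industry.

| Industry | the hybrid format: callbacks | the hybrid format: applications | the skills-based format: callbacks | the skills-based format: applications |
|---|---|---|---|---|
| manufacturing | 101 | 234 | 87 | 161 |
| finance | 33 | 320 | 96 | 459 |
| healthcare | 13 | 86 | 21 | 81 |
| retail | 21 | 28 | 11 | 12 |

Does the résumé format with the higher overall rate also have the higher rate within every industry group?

Manufacturing: the hybrid format 101/234 = 43.2%, the skills-based format 87/161 = 54.0% → the skills-based format
Finance: the hybrid format 33/320 = 10.3%, the skills-based format 96/459 = 20.9% → the skills-based format
Healthcare: the hybrid format 13/86 = 15.1%, the skills-based format 21/81 = 25.9% → the skills-based format
Retail: the hybrid format 21/28 = 75.0%, the skills-based format 11/12 = 91.7% → the skills-based format
Overall: the hybrid format 168/668 = 25.1%, the skills-based format 215/713 = 30.2% → the skills-based format
The skills-based format wins overall and in every industry group — no reversal.

Yes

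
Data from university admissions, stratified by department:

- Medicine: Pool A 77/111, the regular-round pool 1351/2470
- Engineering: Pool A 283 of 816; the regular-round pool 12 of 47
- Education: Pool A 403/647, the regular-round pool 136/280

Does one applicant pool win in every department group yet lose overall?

Yes

Medicine: Pool A 77/111 = 69.4%, the regular-round pool 1351/2470 = 54.7% → Pool A
Engineering: Pool A 283/816 = 34.7%, the regular-round pool 12/47 = 25.5% → Pool A
Education: Pool A 403/647 = 62.3%, the regular-round pool 136/280 = 48.6% → Pool A
Overall: Pool A 763/1574 = 48.5%, the regular-round pool 1499/2797 = 53.6% → the regular-round pool
Pool A wins each department group but the regular-round pool wins overall — the comparison reverses. Pool A's applicants skew toward Engineering, which has a lower base rate.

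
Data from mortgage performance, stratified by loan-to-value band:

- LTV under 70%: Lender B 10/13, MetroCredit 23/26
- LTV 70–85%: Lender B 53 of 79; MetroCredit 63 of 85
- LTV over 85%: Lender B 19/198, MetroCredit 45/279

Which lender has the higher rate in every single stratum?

MetroCredit

LTV under 70%: Lender B 10/13 = 76.9%, MetroCredit 23/26 = 88.5% → MetroCredit
LTV 70–85%: Lender B 53/79 = 67.1%, MetroCredit 63/85 = 74.1% → MetroCredit
LTV over 85%: Lender B 19/198 = 9.6%, MetroCredit 45/279 = 16.1% → MetroCredit
MetroCredit has the higher rate in all 3 groups.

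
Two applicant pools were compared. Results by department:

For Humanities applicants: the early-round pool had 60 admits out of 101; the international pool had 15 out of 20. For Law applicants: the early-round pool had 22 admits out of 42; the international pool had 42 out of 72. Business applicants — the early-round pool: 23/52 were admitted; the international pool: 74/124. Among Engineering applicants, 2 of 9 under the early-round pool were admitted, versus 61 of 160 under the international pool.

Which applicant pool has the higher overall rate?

Humanities: the early-round pool 60/101 = 59.4%, the international pool 15/20 = 75.0% → the international pool
Law: the early-round pool 22/42 = 52.4%, the international pool 42/72 = 58.3% → the international pool
Business: the early-round pool 23/52 = 44.2%, the international pool 74/124 = 59.7% → the international pool
Engineering: the early-round pool 2/9 = 22.2%, the international pool 61/160 = 38.1% → the international pool
Overall: the early-round pool 107/204 = 52.5%, the international pool 192/376 = 51.1% → the early-round pool
(The international pool wins every department group but the early-round pool wins overall — the international pool's applicants skew toward the low-rate Engineering group.)

the early-round pool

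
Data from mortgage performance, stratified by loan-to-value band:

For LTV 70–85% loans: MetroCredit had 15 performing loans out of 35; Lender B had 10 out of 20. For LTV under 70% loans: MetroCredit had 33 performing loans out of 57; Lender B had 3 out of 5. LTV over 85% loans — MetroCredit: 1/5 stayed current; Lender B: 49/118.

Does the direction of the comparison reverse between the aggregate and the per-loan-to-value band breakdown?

LTV 70–85%: MetroCredit 15/35 = 42.9%, Lender B 10/20 = 50.0% → Lender B
LTV under 70%: MetroCredit 33/57 = 57.9%, Lender B 3/5 = 60.0% → Lender B
LTV over 85%: MetroCredit 1/5 = 20.0%, Lender B 49/118 = 41.5% → Lender B
Overall: MetroCredit 49/97 = 50.5%, Lender B 62/143 = 43.4% → MetroCredit
Lender B wins each loan-to-value group but MetroCredit wins overall — the comparison reverses. Lender B's loans skew toward LTV over 85%, which has a lower base rate.

Yes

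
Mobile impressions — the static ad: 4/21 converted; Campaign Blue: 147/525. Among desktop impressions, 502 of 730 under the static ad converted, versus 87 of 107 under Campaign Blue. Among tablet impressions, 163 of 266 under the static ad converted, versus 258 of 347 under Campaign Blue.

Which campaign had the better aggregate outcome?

the static ad

Mobile: the static ad 4/21 = 19.0%, Campaign Blue 147/525 = 28.0% → Campaign Blue
Desktop: the static ad 502/730 = 68.8%, Campaign Blue 87/107 = 81.3% → Campaign Blue
Tablet: the static ad 163/266 = 61.3%, Campaign Blue 258/347 = 74.4% → Campaign Blue
Overall: the static ad 669/1017 = 65.8%, Campaign Blue 492/979 = 50.3% → the static ad
(Campaign Blue wins every device group but the static ad wins overall — Campaign Blue's impressions skew toward the low-rate mobile group.)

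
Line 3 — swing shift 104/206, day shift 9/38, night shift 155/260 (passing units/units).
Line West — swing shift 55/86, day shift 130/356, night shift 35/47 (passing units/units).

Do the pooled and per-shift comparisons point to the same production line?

No

Swing shift: Line 3 104/206 = 50.5%, Line West 55/86 = 64.0% → Line West
Day shift: Line 3 9/38 = 23.7%, Line West 130/356 = 36.5% → Line West
Night shift: Line 3 155/260 = 59.6%, Line West 35/47 = 74.5% → Line West
Overall: Line 3 268/504 = 53.2%, Line West 220/489 = 45.0% → Line 3
Line West wins each shift group but Line 3 wins overall — the comparison reverses. Line West's units skew toward day shift, which has a lower base rate.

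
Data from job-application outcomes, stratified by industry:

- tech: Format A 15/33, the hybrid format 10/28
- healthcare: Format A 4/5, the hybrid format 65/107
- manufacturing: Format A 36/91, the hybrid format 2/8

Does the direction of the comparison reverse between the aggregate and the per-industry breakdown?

Tech: Format A 15/33 = 45.5%, the hybrid format 10/28 = 35.7% → Format A
Healthcare: Format A 4/5 = 80.0%, the hybrid format 65/107 = 60.7% → Format A
Manufacturing: Format A 36/91 = 39.6%, the hybrid format 2/8 = 25.0% → Format A
Overall: Format A 55/129 = 42.6%, the hybrid format 77/143 = 53.8% → the hybrid format
Format A wins each industry group but the hybrid format wins overall — the comparison reverses. Format A's applications skew toward manufacturing, which has a lower base rate.

Yes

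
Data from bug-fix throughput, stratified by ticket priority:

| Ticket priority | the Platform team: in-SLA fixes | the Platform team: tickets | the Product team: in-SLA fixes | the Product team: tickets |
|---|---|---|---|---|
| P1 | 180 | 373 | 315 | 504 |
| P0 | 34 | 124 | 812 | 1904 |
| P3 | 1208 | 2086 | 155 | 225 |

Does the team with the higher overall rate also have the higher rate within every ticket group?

P1: the Platform team 180/373 = 48.3%, the Product team 315/504 = 62.5% → the Product team
P0: the Platform team 34/124 = 27.4%, the Product team 812/1904 = 42.6% → the Product team
P3: the Platform team 1208/2086 = 57.9%, the Product team 155/225 = 68.9% → the Product team
Overall: the Platform team 1422/2583 = 55.1%, the Product team 1282/2633 = 48.7% → the Platform team
The Product team wins each ticket group but the Platform team wins overall — the comparison reverses. The Product team's tickets skew toward P0, which has a lower base rate.

No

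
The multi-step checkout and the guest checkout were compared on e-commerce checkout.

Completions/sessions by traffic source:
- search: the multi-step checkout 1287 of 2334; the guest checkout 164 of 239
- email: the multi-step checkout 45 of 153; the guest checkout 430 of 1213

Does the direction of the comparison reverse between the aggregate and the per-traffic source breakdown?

Search: the multi-step checkout 1287/2334 = 55.1%, the guest checkout 164/239 = 68.6% → the guest checkout
Email: the multi-step checkout 45/153 = 29.4%, the guest checkout 430/1213 = 35.4% → the guest checkout
Overall: the multi-step checkout 1332/2487 = 53.6%, the guest checkout 594/1452 = 40.9% → the multi-step checkout
The guest checkout wins each traffic group but the multi-step checkout wins overall — the comparison reverses. The guest checkout's sessions skew toward email, which has a lower base rate.

Yes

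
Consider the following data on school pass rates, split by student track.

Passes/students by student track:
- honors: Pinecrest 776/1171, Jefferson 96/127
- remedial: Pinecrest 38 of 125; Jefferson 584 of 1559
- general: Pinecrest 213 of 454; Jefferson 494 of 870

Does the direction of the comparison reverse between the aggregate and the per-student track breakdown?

Honors: Pinecrest 776/1171 = 66.3%, Jefferson 96/127 = 75.6% → Jefferson
Remedial: Pinecrest 38/125 = 30.4%, Jefferson 584/1559 = 37.5% → Jefferson
General: Pinecrest 213/454 = 46.9%, Jefferson 494/870 = 56.8% → Jefferson
Overall: Pinecrest 1027/1750 = 58.7%, Jefferson 1174/2556 = 45.9% → Pinecrest
Jefferson wins each student group but Pinecrest wins overall — the comparison reverses. Jefferson's students skew toward remedial, which has a lower base rate.

Yes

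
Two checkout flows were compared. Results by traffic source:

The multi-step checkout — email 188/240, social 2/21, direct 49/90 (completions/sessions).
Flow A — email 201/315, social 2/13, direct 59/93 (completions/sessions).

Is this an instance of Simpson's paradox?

Email: the multi-step checkout 188/240 = 78.3%, Flow A 201/315 = 63.8% → the multi-step checkout
Social: the multi-step checkout 2/21 = 9.5%, Flow A 2/13 = 15.4% → Flow A
Direct: the multi-step checkout 49/90 = 54.4%, Flow A 59/93 = 63.4% → Flow A
Overall: the multi-step checkout 239/351 = 68.1%, Flow A 262/421 = 62.2% → the multi-step checkout
Neither sweeps: the multi-step checkout wins 1 of 3 groups, Flow A wins 2. The multi-step checkout wins overall but not every group — no Simpson reversal.

No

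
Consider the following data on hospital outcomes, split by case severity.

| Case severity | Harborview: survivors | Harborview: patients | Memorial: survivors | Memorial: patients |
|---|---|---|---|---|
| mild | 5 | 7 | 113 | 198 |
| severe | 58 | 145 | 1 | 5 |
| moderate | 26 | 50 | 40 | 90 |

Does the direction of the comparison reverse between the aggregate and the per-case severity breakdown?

Mild: Harborview 5/7 = 71.4%, Memorial 113/198 = 57.1% → Harborview
Severe: Harborview 58/145 = 40.0%, Memorial 1/5 = 20.0% → Harborview
Moderate: Harborview 26/50 = 52.0%, Memorial 40/90 = 44.4% → Harborview
Overall: Harborview 89/202 = 44.1%, Memorial 154/293 = 52.6% → Memorial
Harborview wins each case group but Memorial wins overall — the comparison reverses. Harborview's patients skew toward severe, which has a lower base rate.

Yes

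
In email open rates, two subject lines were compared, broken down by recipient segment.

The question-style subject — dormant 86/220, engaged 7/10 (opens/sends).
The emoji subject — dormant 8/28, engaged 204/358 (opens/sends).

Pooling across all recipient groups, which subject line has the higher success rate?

the emoji subject

Dormant: the question-style subject 86/220 = 39.1%, the emoji subject 8/28 = 28.6% → the question-style subject
Engaged: the question-style subject 7/10 = 70.0%, the emoji subject 204/358 = 57.0% → the question-style subject
Overall: the question-style subject 93/230 = 40.4%, the emoji subject 212/386 = 54.9% → the emoji subject
(The question-style subject wins every recipient group but the emoji subject wins overall — the question-style subject's sends skew toward the low-rate dormant group.)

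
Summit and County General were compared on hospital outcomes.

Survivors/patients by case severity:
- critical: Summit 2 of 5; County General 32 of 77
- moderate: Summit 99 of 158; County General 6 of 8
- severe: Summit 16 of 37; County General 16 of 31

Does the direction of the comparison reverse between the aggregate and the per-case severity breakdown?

Critical: Summit 2/5 = 40.0%, County General 32/77 = 41.6% → County General
Moderate: Summit 99/158 = 62.7%, County General 6/8 = 75.0% → County General
Severe: Summit 16/37 = 43.2%, County General 16/31 = 51.6% → County General
Overall: Summit 117/200 = 58.5%, County General 54/116 = 46.6% → Summit
County General wins each case group but Summit wins overall — the comparison reverses. County General's patients skew toward critical, which has a lower base rate.

Yes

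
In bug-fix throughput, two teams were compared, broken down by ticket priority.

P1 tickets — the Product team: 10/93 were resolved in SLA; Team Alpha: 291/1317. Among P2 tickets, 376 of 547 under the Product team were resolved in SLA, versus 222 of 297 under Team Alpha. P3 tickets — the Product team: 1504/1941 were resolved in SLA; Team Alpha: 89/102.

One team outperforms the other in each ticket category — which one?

P1: the Product team 10/93 = 10.8%, Team Alpha 291/1317 = 22.1% → Team Alpha
P2: the Product team 376/547 = 68.7%, Team Alpha 222/297 = 74.7% → Team Alpha
P3: the Product team 1504/1941 = 77.5%, Team Alpha 89/102 = 87.3% → Team Alpha
Team Alpha has the higher rate in all 3 groups.

Team Alpha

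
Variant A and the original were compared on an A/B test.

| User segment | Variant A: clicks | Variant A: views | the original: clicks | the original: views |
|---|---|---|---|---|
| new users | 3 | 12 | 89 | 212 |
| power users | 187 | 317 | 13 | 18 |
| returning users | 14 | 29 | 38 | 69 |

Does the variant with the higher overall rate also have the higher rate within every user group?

New users: Variant A 3/12 = 25.0%, the original 89/212 = 42.0% → the original
Power users: Variant A 187/317 = 59.0%, the original 13/18 = 72.2% → the original
Returning users: Variant A 14/29 = 48.3%, the original 38/69 = 55.1% → the original
Overall: Variant A 204/358 = 57.0%, the original 140/299 = 46.8% → Variant A
The original wins each user group but Variant A wins overall — the comparison reverses. The original's views skew toward new users, which has a lower base rate.

No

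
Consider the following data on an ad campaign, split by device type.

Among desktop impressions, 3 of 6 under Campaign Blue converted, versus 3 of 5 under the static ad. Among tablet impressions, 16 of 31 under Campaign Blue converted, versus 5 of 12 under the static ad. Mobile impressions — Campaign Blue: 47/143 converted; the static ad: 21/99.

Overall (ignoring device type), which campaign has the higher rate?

Desktop: Campaign Blue 3/6 = 50.0%, the static ad 3/5 = 60.0% → the static ad
Tablet: Campaign Blue 16/31 = 51.6%, the static ad 5/12 = 41.7% → Campaign Blue
Mobile: Campaign Blue 47/143 = 32.9%, the static ad 21/99 = 21.2% → Campaign Blue
Overall: Campaign Blue 66/180 = 36.7%, the static ad 29/116 = 25.0% → Campaign Blue
(Neither sweeps every device group, but Campaign Blue has the higher pooled rate.)

Campaign Blue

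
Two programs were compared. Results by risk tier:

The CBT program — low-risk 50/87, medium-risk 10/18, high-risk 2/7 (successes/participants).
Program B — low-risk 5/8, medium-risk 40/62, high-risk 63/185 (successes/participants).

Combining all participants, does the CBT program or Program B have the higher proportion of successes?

Low-risk: the CBT program 50/87 = 57.5%, Program B 5/8 = 62.5% → Program B
Medium-risk: the CBT program 10/18 = 55.6%, Program B 40/62 = 64.5% → Program B
High-risk: the CBT program 2/7 = 28.6%, Program B 63/185 = 34.1% → Program B
Overall: the CBT program 62/112 = 55.4%, Program B 108/255 = 42.4% → the CBT program
(Program B wins every risk group but the CBT program wins overall — Program B's participants skew toward the low-rate high-risk group.)

the CBT program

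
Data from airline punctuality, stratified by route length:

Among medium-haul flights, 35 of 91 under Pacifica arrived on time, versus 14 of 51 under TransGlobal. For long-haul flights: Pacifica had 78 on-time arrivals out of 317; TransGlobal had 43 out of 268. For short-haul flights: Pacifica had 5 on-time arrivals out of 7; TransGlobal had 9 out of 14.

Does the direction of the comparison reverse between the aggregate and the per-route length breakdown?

No

Medium-haul: Pacifica 35/91 = 38.5%, TransGlobal 14/51 = 27.5% → Pacifica
Long-haul: Pacifica 78/317 = 24.6%, TransGlobal 43/268 = 16.0% → Pacifica
Short-haul: Pacifica 5/7 = 71.4%, TransGlobal 9/14 = 64.3% → Pacifica
Overall: Pacifica 118/415 = 28.4%, TransGlobal 66/333 = 19.8% → Pacifica
Pacifica wins overall and in every route group — no reversal.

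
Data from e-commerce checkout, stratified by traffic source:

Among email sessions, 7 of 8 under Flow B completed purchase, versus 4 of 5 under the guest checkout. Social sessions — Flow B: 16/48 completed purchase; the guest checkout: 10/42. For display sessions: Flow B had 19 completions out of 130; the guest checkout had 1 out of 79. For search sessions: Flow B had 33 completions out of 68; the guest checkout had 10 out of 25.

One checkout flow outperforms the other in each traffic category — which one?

Email: Flow B 7/8 = 87.5%, the guest checkout 4/5 = 80.0% → Flow B
Social: Flow B 16/48 = 33.3%, the guest checkout 10/42 = 23.8% → Flow B
Display: Flow B 19/130 = 14.6%, the guest checkout 1/79 = 1.3% → Flow B
Search: Flow B 33/68 = 48.5%, the guest checkout 10/25 = 40.0% → Flow B
Flow B has the higher rate in all 4 groups.

Flow B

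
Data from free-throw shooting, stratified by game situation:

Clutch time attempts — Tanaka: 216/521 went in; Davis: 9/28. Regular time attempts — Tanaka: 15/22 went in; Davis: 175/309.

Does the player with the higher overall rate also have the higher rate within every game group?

No

Clutch time: Tanaka 216/521 = 41.5%, Davis 9/28 = 32.1% → Tanaka
Regular time: Tanaka 15/22 = 68.2%, Davis 175/309 = 56.6% → Tanaka
Overall: Tanaka 231/543 = 42.5%, Davis 184/337 = 54.6% → Davis
Tanaka wins each game group but Davis wins overall — the comparison reverses. Tanaka's attempts skew toward clutch time, which has a lower base rate.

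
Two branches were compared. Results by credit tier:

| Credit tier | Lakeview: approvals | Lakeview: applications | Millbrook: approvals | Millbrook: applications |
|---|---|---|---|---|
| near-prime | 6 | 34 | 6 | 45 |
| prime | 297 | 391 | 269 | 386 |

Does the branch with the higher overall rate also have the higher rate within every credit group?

Near-prime: Lakeview 6/34 = 17.6%, Millbrook 6/45 = 13.3% → Lakeview
Prime: Lakeview 297/391 = 76.0%, Millbrook 269/386 = 69.7% → Lakeview
Overall: Lakeview 303/425 = 71.3%, Millbrook 275/431 = 63.8% → Lakeview
Lakeview wins overall and in every credit group — no reversal.

Yes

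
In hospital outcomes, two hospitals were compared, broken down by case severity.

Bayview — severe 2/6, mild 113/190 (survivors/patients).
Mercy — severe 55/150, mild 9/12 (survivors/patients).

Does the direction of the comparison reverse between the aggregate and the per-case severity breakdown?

Severe: Bayview 2/6 = 33.3%, Mercy 55/150 = 36.7% → Mercy
Mild: Bayview 113/190 = 59.5%, Mercy 9/12 = 75.0% → Mercy
Overall: Bayview 115/196 = 58.7%, Mercy 64/162 = 39.5% → Bayview
Mercy wins each case group but Bayview wins overall — the comparison reverses. Mercy's patients skew toward severe, which has a lower base rate.

Yes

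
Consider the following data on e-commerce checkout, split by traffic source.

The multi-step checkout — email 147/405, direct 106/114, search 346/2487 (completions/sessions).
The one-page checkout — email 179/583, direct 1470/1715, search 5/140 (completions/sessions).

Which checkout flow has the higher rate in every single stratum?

Email: the multi-step checkout 147/405 = 36.3%, the one-page checkout 179/583 = 30.7% → the multi-step checkout
Direct: the multi-step checkout 106/114 = 93.0%, the one-page checkout 1470/1715 = 85.7% → the multi-step checkout
Search: the multi-step checkout 346/2487 = 13.9%, the one-page checkout 5/140 = 3.6% → the multi-step checkout
The multi-step checkout has the higher rate in all 3 groups.

the multi-step checkout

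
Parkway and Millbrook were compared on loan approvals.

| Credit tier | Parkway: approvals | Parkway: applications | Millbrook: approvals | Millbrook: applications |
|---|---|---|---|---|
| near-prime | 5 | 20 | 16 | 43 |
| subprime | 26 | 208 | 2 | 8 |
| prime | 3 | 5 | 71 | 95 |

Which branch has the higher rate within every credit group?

Millbrook

Near-prime: Parkway 5/20 = 25.0%, Millbrook 16/43 = 37.2% → Millbrook
Subprime: Parkway 26/208 = 12.5%, Millbrook 2/8 = 25.0% → Millbrook
Prime: Parkway 3/5 = 60.0%, Millbrook 71/95 = 74.7% → Millbrook
Millbrook has the higher rate in all 3 groups.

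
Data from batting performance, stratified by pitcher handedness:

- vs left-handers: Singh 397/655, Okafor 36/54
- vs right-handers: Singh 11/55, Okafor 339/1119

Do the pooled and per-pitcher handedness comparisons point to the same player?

No

Vs left-handers: Singh 397/655 = 60.6%, Okafor 36/54 = 66.7% → Okafor
Vs right-handers: Singh 11/55 = 20.0%, Okafor 339/1119 = 30.3% → Okafor
Overall: Singh 408/710 = 57.5%, Okafor 375/1173 = 32.0% → Singh
Okafor wins each pitcher group but Singh wins overall — the comparison reverses. Okafor's at-bats skew toward vs right-handers, which has a lower base rate.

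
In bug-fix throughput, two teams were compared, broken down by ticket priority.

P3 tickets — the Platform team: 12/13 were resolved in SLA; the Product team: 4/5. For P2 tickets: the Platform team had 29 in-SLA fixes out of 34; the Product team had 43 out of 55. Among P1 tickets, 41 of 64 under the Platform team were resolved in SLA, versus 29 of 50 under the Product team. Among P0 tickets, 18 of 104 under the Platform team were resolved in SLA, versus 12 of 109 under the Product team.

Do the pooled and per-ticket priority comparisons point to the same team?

Yes

P3: the Platform team 12/13 = 92.3%, the Product team 4/5 = 80.0% → the Platform team
P2: the Platform team 29/34 = 85.3%, the Product team 43/55 = 78.2% → the Platform team
P1: the Platform team 41/64 = 64.1%, the Product team 29/50 = 58.0% → the Platform team
P0: the Platform team 18/104 = 17.3%, the Product team 12/109 = 11.0% → the Platform team
Overall: the Platform team 100/215 = 46.5%, the Product team 88/219 = 40.2% → the Platform team
The Platform team wins overall and in every ticket group — no reversal.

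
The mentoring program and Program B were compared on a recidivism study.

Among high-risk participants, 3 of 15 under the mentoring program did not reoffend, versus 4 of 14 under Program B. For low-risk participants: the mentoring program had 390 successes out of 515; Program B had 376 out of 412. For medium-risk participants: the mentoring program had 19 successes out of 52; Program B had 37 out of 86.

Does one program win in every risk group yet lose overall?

No

High-risk: the mentoring program 3/15 = 20.0%, Program B 4/14 = 28.6% → Program B
Low-risk: the mentoring program 390/515 = 75.7%, Program B 376/412 = 91.3% → Program B
Medium-risk: the mentoring program 19/52 = 36.5%, Program B 37/86 = 43.0% → Program B
Overall: the mentoring program 412/582 = 70.8%, Program B 417/512 = 81.4% → Program B
Program B wins overall and in every risk group — no reversal.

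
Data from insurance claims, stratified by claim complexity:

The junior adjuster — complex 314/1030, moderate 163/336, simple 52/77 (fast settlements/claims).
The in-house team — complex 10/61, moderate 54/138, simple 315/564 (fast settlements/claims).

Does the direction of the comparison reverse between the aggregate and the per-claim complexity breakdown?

Yes

Complex: the junior adjuster 314/1030 = 30.5%, the in-house team 10/61 = 16.4% → the junior adjuster
Moderate: the junior adjuster 163/336 = 48.5%, the in-house team 54/138 = 39.1% → the junior adjuster
Simple: the junior adjuster 52/77 = 67.5%, the in-house team 315/564 = 55.9% → the junior adjuster
Overall: the junior adjuster 529/1443 = 36.7%, the in-house team 379/763 = 49.7% → the in-house team
The junior adjuster wins each claim group but the in-house team wins overall — the comparison reverses. The junior adjuster's claims skew toward complex, which has a lower base rate.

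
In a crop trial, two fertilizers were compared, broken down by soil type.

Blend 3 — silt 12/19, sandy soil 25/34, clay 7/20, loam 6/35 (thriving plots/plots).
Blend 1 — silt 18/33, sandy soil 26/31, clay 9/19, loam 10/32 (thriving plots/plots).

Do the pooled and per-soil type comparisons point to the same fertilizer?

No

Silt: Blend 3 12/19 = 63.2%, Blend 1 18/33 = 54.5% → Blend 3
Sandy soil: Blend 3 25/34 = 73.5%, Blend 1 26/31 = 83.9% → Blend 1
Clay: Blend 3 7/20 = 35.0%, Blend 1 9/19 = 47.4% → Blend 1
Loam: Blend 3 6/35 = 17.1%, Blend 1 10/32 = 31.2% → Blend 1
Overall: Blend 3 50/108 = 46.3%, Blend 1 63/115 = 54.8% → Blend 1
Neither sweeps: Blend 3 wins 1 of 4 groups, Blend 1 wins 3. Blend 1 wins overall but not every group — no Simpson reversal.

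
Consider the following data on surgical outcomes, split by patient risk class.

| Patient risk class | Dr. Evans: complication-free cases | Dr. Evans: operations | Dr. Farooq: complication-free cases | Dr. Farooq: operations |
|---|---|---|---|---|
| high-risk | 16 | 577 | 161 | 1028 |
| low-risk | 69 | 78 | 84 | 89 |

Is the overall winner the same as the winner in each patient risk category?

High-risk: Dr. Evans 16/577 = 2.8%, Dr. Farooq 161/1028 = 15.7% → Dr. Farooq
Low-risk: Dr. Evans 69/78 = 88.5%, Dr. Farooq 84/89 = 94.4% → Dr. Farooq
Overall: Dr. Evans 85/655 = 13.0%, Dr. Farooq 245/1117 = 21.9% → Dr. Farooq
Dr. Farooq wins overall and in every patient risk group — no reversal.

Yes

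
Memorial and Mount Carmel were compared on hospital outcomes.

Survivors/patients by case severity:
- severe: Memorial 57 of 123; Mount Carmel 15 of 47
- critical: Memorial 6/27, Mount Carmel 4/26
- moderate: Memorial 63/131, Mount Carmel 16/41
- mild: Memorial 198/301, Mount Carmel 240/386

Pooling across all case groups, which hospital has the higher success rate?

Severe: Memorial 57/123 = 46.3%, Mount Carmel 15/47 = 31.9% → Memorial
Critical: Memorial 6/27 = 22.2%, Mount Carmel 4/26 = 15.4% → Memorial
Moderate: Memorial 63/131 = 48.1%, Mount Carmel 16/41 = 39.0% → Memorial
Mild: Memorial 198/301 = 65.8%, Mount Carmel 240/386 = 62.2% → Memorial
Overall: Memorial 324/582 = 55.7%, Mount Carmel 275/500 = 55.0% → Memorial

Memorial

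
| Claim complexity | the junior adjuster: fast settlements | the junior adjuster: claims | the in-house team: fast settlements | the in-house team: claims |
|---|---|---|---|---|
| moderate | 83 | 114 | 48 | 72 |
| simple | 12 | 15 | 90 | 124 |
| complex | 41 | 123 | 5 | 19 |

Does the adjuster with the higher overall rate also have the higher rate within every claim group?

Moderate: the junior adjuster 83/114 = 72.8%, the in-house team 48/72 = 66.7% → the junior adjuster
Simple: the junior adjuster 12/15 = 80.0%, the in-house team 90/124 = 72.6% → the junior adjuster
Complex: the junior adjuster 41/123 = 33.3%, the in-house team 5/19 = 26.3% → the junior adjuster
Overall: the junior adjuster 136/252 = 54.0%, the in-house team 143/215 = 66.5% → the in-house team
The junior adjuster wins each claim group but the in-house team wins overall — the comparison reverses. The junior adjuster's claims skew toward complex, which has a lower base rate.

No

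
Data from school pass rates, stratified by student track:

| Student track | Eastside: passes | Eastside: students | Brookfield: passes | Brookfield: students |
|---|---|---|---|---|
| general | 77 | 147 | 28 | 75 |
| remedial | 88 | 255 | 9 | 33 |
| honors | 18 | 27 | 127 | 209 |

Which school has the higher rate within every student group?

General: Eastside 77/147 = 52.4%, Brookfield 28/75 = 37.3% → Eastside
Remedial: Eastside 88/255 = 34.5%, Brookfield 9/33 = 27.3% → Eastside
Honors: Eastside 18/27 = 66.7%, Brookfield 127/209 = 60.8% → Eastside
Eastside has the higher rate in all 3 groups.

Eastside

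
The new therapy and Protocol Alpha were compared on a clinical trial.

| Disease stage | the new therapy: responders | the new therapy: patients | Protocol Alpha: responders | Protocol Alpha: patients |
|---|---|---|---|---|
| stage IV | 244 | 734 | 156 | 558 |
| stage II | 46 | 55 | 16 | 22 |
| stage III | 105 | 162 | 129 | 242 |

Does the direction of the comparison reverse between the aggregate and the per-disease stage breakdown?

No

Stage IV: the new therapy 244/734 = 33.2%, Protocol Alpha 156/558 = 28.0% → the new therapy
Stage II: the new therapy 46/55 = 83.6%, Protocol Alpha 16/22 = 72.7% → the new therapy
Stage III: the new therapy 105/162 = 64.8%, Protocol Alpha 129/242 = 53.3% → the new therapy
Overall: the new therapy 395/951 = 41.5%, Protocol Alpha 301/822 = 36.6% → the new therapy
The new therapy wins overall and in every disease group — no reversal.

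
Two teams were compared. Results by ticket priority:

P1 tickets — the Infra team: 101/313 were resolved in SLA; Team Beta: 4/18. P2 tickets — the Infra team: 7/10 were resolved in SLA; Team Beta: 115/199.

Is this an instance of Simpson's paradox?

Yes

P1: the Infra team 101/313 = 32.3%, Team Beta 4/18 = 22.2% → the Infra team
P2: the Infra team 7/10 = 70.0%, Team Beta 115/199 = 57.8% → the Infra team
Overall: the Infra team 108/323 = 33.4%, Team Beta 119/217 = 54.8% → Team Beta
The Infra team wins each ticket group but Team Beta wins overall — the comparison reverses. The Infra team's tickets skew toward P1, which has a lower base rate.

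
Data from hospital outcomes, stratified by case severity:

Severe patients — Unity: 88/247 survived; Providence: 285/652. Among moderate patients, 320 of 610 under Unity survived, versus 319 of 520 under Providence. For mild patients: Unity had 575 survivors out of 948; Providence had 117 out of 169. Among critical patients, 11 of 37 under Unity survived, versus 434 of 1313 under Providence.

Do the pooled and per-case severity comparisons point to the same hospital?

No

Severe: Unity 88/247 = 35.6%, Providence 285/652 = 43.7% → Providence
Moderate: Unity 320/610 = 52.5%, Providence 319/520 = 61.3% → Providence
Mild: Unity 575/948 = 60.7%, Providence 117/169 = 69.2% → Providence
Critical: Unity 11/37 = 29.7%, Providence 434/1313 = 33.1% → Providence
Overall: Unity 994/1842 = 54.0%, Providence 1155/2654 = 43.5% → Unity
Providence wins each case group but Unity wins overall — the comparison reverses. Providence's patients skew toward critical, which has a lower base rate.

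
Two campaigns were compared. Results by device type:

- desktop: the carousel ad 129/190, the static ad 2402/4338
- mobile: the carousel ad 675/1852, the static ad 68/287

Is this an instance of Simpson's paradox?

Desktop: the carousel ad 129/190 = 67.9%, the static ad 2402/4338 = 55.4% → the carousel ad
Mobile: the carousel ad 675/1852 = 36.4%, the static ad 68/287 = 23.7% → the carousel ad
Overall: the carousel ad 804/2042 = 39.4%, the static ad 2470/4625 = 53.4% → the static ad
The carousel ad wins each device group but the static ad wins overall — the comparison reverses. The carousel ad's impressions skew toward mobile, which has a lower base rate.

Yes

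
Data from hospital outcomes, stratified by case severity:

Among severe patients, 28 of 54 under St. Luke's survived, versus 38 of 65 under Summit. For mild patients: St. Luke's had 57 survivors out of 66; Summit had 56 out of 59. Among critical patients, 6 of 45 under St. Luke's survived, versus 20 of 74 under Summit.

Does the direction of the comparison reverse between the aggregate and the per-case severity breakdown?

Severe: St. Luke's 28/54 = 51.9%, Summit 38/65 = 58.5% → Summit
Mild: St. Luke's 57/66 = 86.4%, Summit 56/59 = 94.9% → Summit
Critical: St. Luke's 6/45 = 13.3%, Summit 20/74 = 27.0% → Summit
Overall: St. Luke's 91/165 = 55.2%, Summit 114/198 = 57.6% → Summit
Summit wins overall and in every case group — no reversal.

No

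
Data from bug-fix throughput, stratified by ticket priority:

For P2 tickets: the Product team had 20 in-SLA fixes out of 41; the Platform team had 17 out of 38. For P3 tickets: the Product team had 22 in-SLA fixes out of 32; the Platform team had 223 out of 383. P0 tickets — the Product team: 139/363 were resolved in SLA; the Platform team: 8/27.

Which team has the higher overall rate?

the Platform team

P2: the Product team 20/41 = 48.8%, the Platform team 17/38 = 44.7% → the Product team
P3: the Product team 22/32 = 68.8%, the Platform team 223/383 = 58.2% → the Product team
P0: the Product team 139/363 = 38.3%, the Platform team 8/27 = 29.6% → the Product team
Overall: the Product team 181/436 = 41.5%, the Platform team 248/448 = 55.4% → the Platform team
(The Product team wins every ticket group but the Platform team wins overall — the Product team's tickets skew toward the low-rate P0 group.)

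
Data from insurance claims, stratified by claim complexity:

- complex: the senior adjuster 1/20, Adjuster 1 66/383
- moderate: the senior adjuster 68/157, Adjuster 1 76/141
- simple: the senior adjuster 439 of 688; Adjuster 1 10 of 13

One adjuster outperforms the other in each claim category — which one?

Complex: the senior adjuster 1/20 = 5.0%, Adjuster 1 66/383 = 17.2% → Adjuster 1
Moderate: the senior adjuster 68/157 = 43.3%, Adjuster 1 76/141 = 53.9% → Adjuster 1
Simple: the senior adjuster 439/688 = 63.8%, Adjuster 1 10/13 = 76.9% → Adjuster 1
Adjuster 1 has the higher rate in all 3 groups.

Adjuster 1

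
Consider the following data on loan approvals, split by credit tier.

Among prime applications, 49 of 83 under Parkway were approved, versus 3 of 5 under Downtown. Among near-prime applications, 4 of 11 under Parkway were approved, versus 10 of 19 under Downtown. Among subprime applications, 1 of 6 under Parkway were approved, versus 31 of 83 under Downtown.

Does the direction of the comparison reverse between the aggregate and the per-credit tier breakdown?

Yes

Prime: Parkway 49/83 = 59.0%, Downtown 3/5 = 60.0% → Downtown
Near-prime: Parkway 4/11 = 36.4%, Downtown 10/19 = 52.6% → Downtown
Subprime: Parkway 1/6 = 16.7%, Downtown 31/83 = 37.3% → Downtown
Overall: Parkway 54/100 = 54.0%, Downtown 44/107 = 41.1% → Parkway
Downtown wins each credit group but Parkway wins overall — the comparison reverses. Downtown's applications skew toward subprime, which has a lower base rate.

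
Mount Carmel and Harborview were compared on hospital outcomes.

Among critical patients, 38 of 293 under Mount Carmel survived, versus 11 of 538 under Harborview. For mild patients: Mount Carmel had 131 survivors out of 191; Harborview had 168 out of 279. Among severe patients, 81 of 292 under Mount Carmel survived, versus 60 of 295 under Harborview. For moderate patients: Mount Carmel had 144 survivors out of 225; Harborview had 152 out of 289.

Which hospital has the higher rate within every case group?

Mount Carmel

Critical: Mount Carmel 38/293 = 13.0%, Harborview 11/538 = 2.0% → Mount Carmel
Mild: Mount Carmel 131/191 = 68.6%, Harborview 168/279 = 60.2% → Mount Carmel
Severe: Mount Carmel 81/292 = 27.7%, Harborview 60/295 = 20.3% → Mount Carmel
Moderate: Mount Carmel 144/225 = 64.0%, Harborview 152/289 = 52.6% → Mount Carmel
Mount Carmel has the higher rate in all 4 groups.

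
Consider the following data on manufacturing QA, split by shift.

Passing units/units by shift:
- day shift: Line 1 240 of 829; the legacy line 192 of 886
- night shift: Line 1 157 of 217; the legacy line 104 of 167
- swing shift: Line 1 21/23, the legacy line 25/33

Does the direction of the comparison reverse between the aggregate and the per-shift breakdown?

No

Day shift: Line 1 240/829 = 29.0%, the legacy line 192/886 = 21.7% → Line 1
Night shift: Line 1 157/217 = 72.4%, the legacy line 104/167 = 62.3% → Line 1
Swing shift: Line 1 21/23 = 91.3%, the legacy line 25/33 = 75.8% → Line 1
Overall: Line 1 418/1069 = 39.1%, the legacy line 321/1086 = 29.6% → Line 1
Line 1 wins overall and in every shift group — no reversal.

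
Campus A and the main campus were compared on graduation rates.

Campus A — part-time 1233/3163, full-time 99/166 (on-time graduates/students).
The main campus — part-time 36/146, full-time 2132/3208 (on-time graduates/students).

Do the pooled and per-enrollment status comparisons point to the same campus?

Part-time: Campus A 1233/3163 = 39.0%, the main campus 36/146 = 24.7% → Campus A
Full-time: Campus A 99/166 = 59.6%, the main campus 2132/3208 = 66.5% → the main campus
Overall: Campus A 1332/3329 = 40.0%, the main campus 2168/3354 = 64.6% → the main campus
Neither sweeps: Campus A wins 1 of 2 groups, the main campus wins 1. The main campus wins overall but not every group — no Simpson reversal.

No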